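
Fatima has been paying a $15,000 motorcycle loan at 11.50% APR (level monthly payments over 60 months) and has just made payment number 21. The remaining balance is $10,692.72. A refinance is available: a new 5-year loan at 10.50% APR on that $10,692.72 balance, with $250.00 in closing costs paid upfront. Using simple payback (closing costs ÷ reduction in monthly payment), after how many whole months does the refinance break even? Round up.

3 months

Current payment = 15,000 × 11.5%/12 / (1 − (1+0.0095833)^−60) = $329.89.
Refinanced payment = 10,692.72 × 0.0087500 / (1 − (1+0.0087500)^−60) = $229.83.
Monthly savings = $329.89 − $229.83 = $100.06.
Break-even = $250.00 / $100.06 = 2.50 → 3 months.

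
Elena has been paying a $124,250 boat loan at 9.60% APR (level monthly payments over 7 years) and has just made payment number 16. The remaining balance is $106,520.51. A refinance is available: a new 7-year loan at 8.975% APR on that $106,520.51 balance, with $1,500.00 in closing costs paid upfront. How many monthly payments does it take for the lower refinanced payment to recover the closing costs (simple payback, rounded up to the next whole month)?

5 months

Current payment = 124,250 × 9.6%/12 / (1 − (1+0.0080000)^−84) = $2,037.11.
Refinanced payment = 106,520.51 × 0.0074792 / (1 − (1+0.0074792)^−84) = $1,712.47.
Monthly savings = $2,037.11 − $1,712.47 = $324.64.
Break-even = $1,500.00 / $324.64 = 4.62 → 5 months.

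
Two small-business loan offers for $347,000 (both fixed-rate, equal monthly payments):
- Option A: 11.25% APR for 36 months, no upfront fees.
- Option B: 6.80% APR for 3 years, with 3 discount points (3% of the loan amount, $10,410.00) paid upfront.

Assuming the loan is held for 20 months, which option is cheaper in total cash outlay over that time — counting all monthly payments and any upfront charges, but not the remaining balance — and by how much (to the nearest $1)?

Option B by $3,966

Option A: at 11.25% the monthly rate is 0.0093750, so the payment is 347,000 × 0.0093750 / (1 − 1.0093750^−36) = $11,401.46.
Option B: at 6.80% the monthly rate is 0.0056667, so the payment is 347,000 × 0.0056667 / (1 − 1.0056667^−36) = $10,682.65.
Over 20 months: Option A costs 20 × $11,401.46 = $228,029.20; Option B costs 20 × $10,682.65 + $10,410.00 = $224,063.00.
Option B is cheaper by $228,029.20 − $224,063.00 = $3,966.20.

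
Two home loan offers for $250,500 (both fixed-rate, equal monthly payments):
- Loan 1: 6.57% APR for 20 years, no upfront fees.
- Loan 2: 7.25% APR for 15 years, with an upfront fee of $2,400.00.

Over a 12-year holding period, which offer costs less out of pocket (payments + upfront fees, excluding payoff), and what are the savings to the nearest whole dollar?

Loan 1 by $61,256

Loan 1: at 6.57% the monthly rate is 0.0054750, so the payment is 250,500 × 0.0054750 / (1 − 1.0054750^−240) = $1,878.00.
Loan 2: monthly rate = 7.25%/12 = 0.0060417; payment = 250,500 × 0.0060417 / (1 − (1+0.0060417)^−180) = $2,286.72.
Over 144 months: Loan 1 costs 144 × $1,878.00 = $270,432.00; Loan 2 costs 144 × $2,286.72 + $2,400.00 = $331,687.68.
Loan 1 is cheaper by $331,687.68 − $270,432.00 = $61,255.68.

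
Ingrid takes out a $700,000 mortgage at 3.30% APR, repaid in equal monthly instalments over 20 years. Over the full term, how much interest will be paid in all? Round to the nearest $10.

$257,160

Monthly rate = 3.3%/12 = 0.0027500; payment = 700,000 × 0.0027500 / (1 − (1+0.0027500)^−240) = $3,988.15.
Total paid = 240 × $3,988.15 = $957,156.00; interest = $957,156.00 − $700,000 = $257,156.00.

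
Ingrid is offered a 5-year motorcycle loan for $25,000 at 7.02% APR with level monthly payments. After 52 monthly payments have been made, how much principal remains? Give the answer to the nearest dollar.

With monthly rate i = 7.02%/12 = 0.0058500, the balance after k of n payments is P · [(1+i)^n − (1+i)^k] / [(1+i)^n − 1].
(1+0.0058500)^60 = 1.41903535 and (1+0.0058500)^52 = 1.35433921, so the balance is 25,000 × (1.41903535 − 1.35433921) / (1.41903535 − 1) = $3,859.83.

$3,860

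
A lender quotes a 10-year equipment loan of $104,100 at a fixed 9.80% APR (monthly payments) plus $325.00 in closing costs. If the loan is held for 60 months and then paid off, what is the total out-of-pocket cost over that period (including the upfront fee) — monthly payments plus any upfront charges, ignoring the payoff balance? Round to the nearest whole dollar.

At 9.80% the monthly rate is 0.0081667, so the payment is 104,100 × 0.0081667 / (1 − 1.0081667^−120) = $1,364.19.
Total outlay = 60 × $1,364.19 + $325.00 = $82,176.40.

$82,176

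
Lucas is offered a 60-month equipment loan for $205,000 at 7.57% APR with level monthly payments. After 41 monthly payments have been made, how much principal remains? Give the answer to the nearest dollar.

$73,456

With monthly rate i = 7.57%/12 = 0.0063083, the balance after k of n payments is P · [(1+i)^n − (1+i)^k] / [(1+i)^n − 1].
(1+0.0063083)^60 = 1.45835800 and (1+0.0063083)^41 = 1.29411787, so the balance is 205,000 × (1.45835800 − 1.29411787) / (1.45835800 − 1) = $73,456.18.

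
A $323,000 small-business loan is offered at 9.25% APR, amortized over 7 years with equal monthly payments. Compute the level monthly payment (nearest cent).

$5,237.85

At 9.25% the monthly rate is 0.0077083, so the payment is 323,000 × 0.0077083 / (1 − 1.0077083^−84) = $5,237.85.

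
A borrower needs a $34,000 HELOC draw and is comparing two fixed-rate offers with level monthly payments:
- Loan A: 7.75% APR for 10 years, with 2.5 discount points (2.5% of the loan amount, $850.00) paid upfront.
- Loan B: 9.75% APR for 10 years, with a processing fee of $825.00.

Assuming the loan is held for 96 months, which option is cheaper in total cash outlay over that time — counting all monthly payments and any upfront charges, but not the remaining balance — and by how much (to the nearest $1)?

Loan A by $3,487

Loan A: monthly rate = 7.75%/12 = 0.0064583; payment = 34,000 × 0.0064583 / (1 − (1+0.0064583)^−120) = $408.04.
Loan B: at 9.75% the monthly rate is 0.0081250, so the payment is 34,000 × 0.0081250 / (1 − 1.0081250^−120) = $444.62.
Over 96 months: Loan A costs 96 × $408.04 + $850.00 = $40,021.84; Loan B costs 96 × $444.62 + $825.00 = $43,508.52.
Loan A is cheaper by $43,508.52 − $40,021.84 = $3,486.68.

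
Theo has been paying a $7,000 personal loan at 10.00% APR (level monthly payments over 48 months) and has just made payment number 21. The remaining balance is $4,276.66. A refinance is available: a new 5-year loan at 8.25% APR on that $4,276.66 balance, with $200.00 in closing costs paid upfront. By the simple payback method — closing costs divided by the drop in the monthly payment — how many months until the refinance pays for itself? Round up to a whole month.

3 months

Current payment = 7,000 × 10%/12 / (1 − (1+0.0083333)^−48) = $177.54.
Refinanced payment = 4,276.66 × 0.0068750 / (1 − (1+0.0068750)^−60) = $87.23.
Monthly savings = $177.54 − $87.23 = $90.31.
Break-even = $200.00 / $90.31 = 2.21 → 3 months.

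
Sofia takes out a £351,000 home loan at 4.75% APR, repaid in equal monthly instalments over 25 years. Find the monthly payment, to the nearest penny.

Monthly rate = 4.75%/12 = 0.0039583; payment = 351,000 × 0.0039583 / (1 − (1+0.0039583)^−300) = £2,001.11.

£2,001.11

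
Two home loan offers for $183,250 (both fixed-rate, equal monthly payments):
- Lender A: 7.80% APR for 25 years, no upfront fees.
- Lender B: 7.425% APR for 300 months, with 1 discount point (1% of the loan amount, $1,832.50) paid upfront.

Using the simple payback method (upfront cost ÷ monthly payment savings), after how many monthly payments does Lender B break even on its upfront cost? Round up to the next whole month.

41 months

Lender A: at 7.80% the monthly rate is 0.0065000, so the payment is 183,250 × 0.0065000 / (1 − 1.0065000^−300) = $1,390.16.
Lender B: at 7.425% the monthly rate is 0.0061875, so the payment is 183,250 × 0.0061875 / (1 − 1.0061875^−300) = $1,345.27.
Monthly savings = $1,390.16 − $1,345.27 = $44.89.
Break-even = $1,832.50 / $44.89 = 40.82 → 41 months.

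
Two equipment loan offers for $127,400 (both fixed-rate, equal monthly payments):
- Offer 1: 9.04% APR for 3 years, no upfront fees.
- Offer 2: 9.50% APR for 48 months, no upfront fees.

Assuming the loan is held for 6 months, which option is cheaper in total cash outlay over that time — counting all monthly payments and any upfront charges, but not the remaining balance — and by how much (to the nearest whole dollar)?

Offer 2 by $5,118

Offer 1: monthly rate = 9.04%/12 = 0.0075333; payment = 127,400 × 0.0075333 / (1 − (1+0.0075333)^−36) = $4,053.66.
Offer 2: at 9.50% the monthly rate is 0.0079167, so the payment is 127,400 × 0.0079167 / (1 − 1.0079167^−48) = $3,200.69.
Over 6 months: Offer 1 costs 6 × $4,053.66 = $24,321.96; Offer 2 costs 6 × $3,200.69 = $19,204.14.
Offer 2 is cheaper by $24,321.96 − $19,204.14 = $5,117.82.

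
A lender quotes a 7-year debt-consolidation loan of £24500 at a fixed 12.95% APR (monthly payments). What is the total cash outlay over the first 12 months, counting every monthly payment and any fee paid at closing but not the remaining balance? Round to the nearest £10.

£5,340

Monthly rate = 12.95%/12 = 0.0107917; payment = 24,500 × 0.0107917 / (1 − (1+0.0107917)^−84) = £445.04.
Total outlay = 12 × £445.04 = £5,340.48.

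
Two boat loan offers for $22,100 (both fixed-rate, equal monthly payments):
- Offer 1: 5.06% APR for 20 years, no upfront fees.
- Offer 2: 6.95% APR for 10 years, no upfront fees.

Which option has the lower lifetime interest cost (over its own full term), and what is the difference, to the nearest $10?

Offer 1: monthly rate = 5.06%/12 = 0.0042167; payment = 22,100 × 0.0042167 / (1 − (1+0.0042167)^−240) = $146.58.
Total interest on Offer 1 = 240 × $146.58 − $22,100 = $13,079.20.
Offer 2: monthly rate = 6.95%/12 = 0.0057917; payment = 22,100 × 0.0057917 / (1 − (1+0.0057917)^−120) = $256.03.
Total interest on Offer 2 = 120 × $256.03 − $22,100 = $8,623.60.
Offer 2 is lower by $4,455.60.

Offer 2 by $4,460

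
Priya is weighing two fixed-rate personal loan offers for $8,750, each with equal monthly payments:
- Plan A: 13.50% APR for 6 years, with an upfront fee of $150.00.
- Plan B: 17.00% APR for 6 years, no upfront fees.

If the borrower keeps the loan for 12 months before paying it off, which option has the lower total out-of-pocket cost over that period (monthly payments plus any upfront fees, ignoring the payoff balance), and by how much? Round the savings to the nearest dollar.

Plan A: at 13.50% the monthly rate is 0.0112500, so the payment is 8,750 × 0.0112500 / (1 − 1.0112500^−72) = $177.97.
Plan B: monthly rate = 17%/12 = 0.0141667; payment = 8,750 × 0.0141667 / (1 − (1+0.0141667)^−72) = $194.65.
Over 12 months: Plan A costs 12 × $177.97 + $150.00 = $2,285.64; Plan B costs 12 × $194.65 = $2,335.80.
Plan A is cheaper by $2,335.80 − $2,285.64 = $50.16.

Plan A by $50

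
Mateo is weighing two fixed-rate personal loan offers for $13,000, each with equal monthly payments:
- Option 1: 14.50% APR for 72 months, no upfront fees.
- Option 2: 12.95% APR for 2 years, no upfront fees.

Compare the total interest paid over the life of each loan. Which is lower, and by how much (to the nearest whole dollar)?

Option 1: at 14.50% the monthly rate is 0.0120833, so the payment is 13,000 × 0.0120833 / (1 − 1.0120833^−72) = $271.37.
Total interest on Option 1 = 72 × $271.37 − $13,000 = $6,538.64.
Option 2: at 12.95% the monthly rate is 0.0107917, so the payment is 13,000 × 0.0107917 / (1 − 1.0107917^−24) = $617.74.
Total interest on Option 2 = 24 × $617.74 − $13,000 = $1,825.76.
Option 2 is lower by $4,712.88.

Option 2 by $4,713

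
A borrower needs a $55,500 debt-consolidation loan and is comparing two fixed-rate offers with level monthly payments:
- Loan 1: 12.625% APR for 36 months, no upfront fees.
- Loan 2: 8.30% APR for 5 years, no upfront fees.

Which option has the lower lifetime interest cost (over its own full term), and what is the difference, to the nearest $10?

Loan 1 by $1,040

Loan 1: monthly rate = 12.625%/12 = 0.0105208; payment = 55,500 × 0.0105208 / (1 − (1+0.0105208)^−36) = $1,860.01.
Total interest on Loan 1 = 36 × $1,860.01 − $55,500 = $11,460.36.
Loan 2: monthly rate = 8.3%/12 = 0.0069167; payment = 55,500 × 0.0069167 / (1 − (1+0.0069167)^−60) = $1,133.33.
Total interest on Loan 2 = 60 × $1,133.33 − $55,500 = $12,499.80.
Loan 1 is lower by $1,039.44.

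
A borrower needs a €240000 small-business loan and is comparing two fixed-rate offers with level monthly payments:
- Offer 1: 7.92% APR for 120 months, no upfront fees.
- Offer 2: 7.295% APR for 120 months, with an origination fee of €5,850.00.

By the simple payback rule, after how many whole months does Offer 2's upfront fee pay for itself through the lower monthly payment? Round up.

Offer 1: monthly rate = 7.92%/12 = 0.0066000; payment = 240,000 × 0.0066000 / (1 − (1+0.0066000)^−120) = €2,901.73.
Offer 2: monthly rate = 7.295%/12 = 0.0060792; payment = 240,000 × 0.0060792 / (1 − (1+0.0060792)^−120) = €2,823.23.
Monthly savings = €2,901.73 − €2,823.23 = €78.50.
Break-even = €5,850.00 / €78.50 = 74.52 → 75 months.

75 months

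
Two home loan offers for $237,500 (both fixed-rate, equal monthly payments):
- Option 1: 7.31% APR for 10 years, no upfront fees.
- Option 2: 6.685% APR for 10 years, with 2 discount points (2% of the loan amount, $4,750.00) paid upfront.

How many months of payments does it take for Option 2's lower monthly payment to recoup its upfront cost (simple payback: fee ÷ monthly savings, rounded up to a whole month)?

63 months

Option 1: monthly rate = 7.31%/12 = 0.0060917; payment = 237,500 × 0.0060917 / (1 − (1+0.0060917)^−120) = $2,795.67.
Option 2: monthly rate = 6.685%/12 = 0.0055708; payment = 237,500 × 0.0055708 / (1 − (1+0.0055708)^−120) = $2,719.17.
Monthly savings = $2,795.67 − $2,719.17 = $76.50.
Break-even = $4,750.00 / $76.50 = 62.09 → 63 months.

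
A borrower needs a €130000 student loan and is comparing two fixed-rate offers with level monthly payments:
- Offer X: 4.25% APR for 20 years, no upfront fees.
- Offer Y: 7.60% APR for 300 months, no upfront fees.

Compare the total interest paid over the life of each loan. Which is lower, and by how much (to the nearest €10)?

Offer X by €97,550

Offer X: at 4.25% the monthly rate is 0.0035417, so the payment is 130,000 × 0.0035417 / (1 − 1.0035417^−240) = €805.00.
Total interest on Offer X = 240 × €805.00 − €130,000 = €63,200.00.
Offer Y: monthly rate = 7.6%/12 = 0.0063333; payment = 130,000 × 0.0063333 / (1 − (1+0.0063333)^−300) = €969.16.
Total interest on Offer Y = 300 × €969.16 − €130,000 = €160,748.00.
Offer X is lower by €97,548.00.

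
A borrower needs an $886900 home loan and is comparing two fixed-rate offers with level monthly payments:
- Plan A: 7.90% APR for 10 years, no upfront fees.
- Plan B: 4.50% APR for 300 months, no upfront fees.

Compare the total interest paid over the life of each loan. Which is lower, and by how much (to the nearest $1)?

Plan A by $193,255

Plan A: monthly rate = 7.9%/12 = 0.0065833; payment = 886,900 × 0.0065833 / (1 − (1+0.0065833)^−120) = $10,713.74.
Total interest on Plan A = 120 × $10,713.74 − $886,900 = $398,748.80.
Plan B: monthly rate = 4.5%/12 = 0.0037500; payment = 886,900 × 0.0037500 / (1 − (1+0.0037500)^−300) = $4,929.68.
Total interest on Plan B = 300 × $4,929.68 − $886,900 = $592,004.00.
Plan A is lower by $193,255.20.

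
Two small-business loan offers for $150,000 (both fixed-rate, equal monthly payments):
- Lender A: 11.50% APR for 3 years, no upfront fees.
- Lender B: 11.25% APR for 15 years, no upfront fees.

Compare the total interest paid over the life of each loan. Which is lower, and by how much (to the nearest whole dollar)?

Lender A: at 11.50% the monthly rate is 0.0095833, so the payment is 150,000 × 0.0095833 / (1 − 1.0095833^−36) = $4,946.40.
Total interest on Lender A = 36 × $4,946.40 − $150,000 = $28,070.40.
Lender B: monthly rate = 11.25%/12 = 0.0093750; payment = 150,000 × 0.0093750 / (1 − (1+0.0093750)^−180) = $1,728.52.
Total interest on Lender B = 180 × $1,728.52 − $150,000 = $161,133.60.
Lender A is lower by $133,063.20.

Lender A by $133,063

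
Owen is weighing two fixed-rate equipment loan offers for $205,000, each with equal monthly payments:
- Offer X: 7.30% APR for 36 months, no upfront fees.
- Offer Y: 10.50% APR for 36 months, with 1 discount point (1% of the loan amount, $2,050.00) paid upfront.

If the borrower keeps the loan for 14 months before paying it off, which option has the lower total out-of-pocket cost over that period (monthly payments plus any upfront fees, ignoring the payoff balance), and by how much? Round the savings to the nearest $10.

Offer X: at 7.30% the monthly rate is 0.0060833, so the payment is 205,000 × 0.0060833 / (1 − 1.0060833^−36) = $6,357.96.
Offer Y: monthly rate = 10.5%/12 = 0.0087500; payment = 205,000 × 0.0087500 / (1 − (1+0.0087500)^−36) = $6,663.00.
Over 14 months: Offer X costs 14 × $6,357.96 = $89,011.44; Offer Y costs 14 × $6,663.00 + $2,050.00 = $95,332.00.
Offer X is cheaper by $95,332.00 − $89,011.44 = $6,320.56.

Offer X by $6,320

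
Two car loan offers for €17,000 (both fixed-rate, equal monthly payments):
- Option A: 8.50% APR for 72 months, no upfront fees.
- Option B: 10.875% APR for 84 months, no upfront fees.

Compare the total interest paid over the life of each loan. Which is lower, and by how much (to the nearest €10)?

Option A: at 8.50% the monthly rate is 0.0070833, so the payment is 17,000 × 0.0070833 / (1 − 1.0070833^−72) = €302.23.
Total interest on Option A = 72 × €302.23 − €17,000 = €4,760.56.
Option B: monthly rate = 10.875%/12 = 0.0090625; payment = 17,000 × 0.0090625 / (1 − (1+0.0090625)^−84) = €289.97.
Total interest on Option B = 84 × €289.97 − €17,000 = €7,357.48.
Option A is lower by €2,596.92.

Option A by €2,600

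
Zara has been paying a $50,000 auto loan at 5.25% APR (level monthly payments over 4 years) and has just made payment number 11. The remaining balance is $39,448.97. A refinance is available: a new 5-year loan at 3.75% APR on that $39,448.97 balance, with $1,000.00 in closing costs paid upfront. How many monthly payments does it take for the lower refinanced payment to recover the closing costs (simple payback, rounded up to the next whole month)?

3 months

Current payment = 50,000 × 5.25%/12 / (1 − (1+0.0043750)^−48) = $1,157.14.
Refinanced payment = 39,448.97 × 0.0031250 / (1 − (1+0.0031250)^−60) = $722.07.
Monthly savings = $1,157.14 − $722.07 = $435.07.
Break-even = $1,000.00 / $435.07 = 2.30 → 3 months.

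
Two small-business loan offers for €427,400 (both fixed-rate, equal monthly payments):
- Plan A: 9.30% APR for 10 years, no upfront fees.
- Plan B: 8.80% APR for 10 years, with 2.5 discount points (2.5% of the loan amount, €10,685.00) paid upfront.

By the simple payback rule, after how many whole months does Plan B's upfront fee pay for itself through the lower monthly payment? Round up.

Plan A: at 9.30% the monthly rate is 0.0077500, so the payment is 427,400 × 0.0077500 / (1 − 1.0077500^−120) = €5,483.76.
Plan B: monthly rate = 8.8%/12 = 0.0073333; payment = 427,400 × 0.0073333 / (1 − (1+0.0073333)^−120) = €5,367.97.
Monthly savings = €5,483.76 − €5,367.97 = €115.79.
Break-even = €10,685.00 / €115.79 = 92.28 → 93 months.

93 months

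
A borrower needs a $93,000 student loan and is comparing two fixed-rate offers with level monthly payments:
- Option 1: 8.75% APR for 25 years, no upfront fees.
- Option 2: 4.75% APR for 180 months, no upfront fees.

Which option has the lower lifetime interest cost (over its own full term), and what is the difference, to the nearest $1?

Option 2 by $99,169

Option 1: monthly rate = 8.75%/12 = 0.0072917; payment = 93,000 × 0.0072917 / (1 − (1+0.0072917)^−300) = $764.59.
Total interest on Option 1 = 300 × $764.59 − $93,000 = $136,377.00.
Option 2: at 4.75% the monthly rate is 0.0039583, so the payment is 93,000 × 0.0039583 / (1 − 1.0039583^−180) = $723.38.
Total interest on Option 2 = 180 × $723.38 − $93,000 = $37,208.40.
Option 2 is lower by $99,168.60.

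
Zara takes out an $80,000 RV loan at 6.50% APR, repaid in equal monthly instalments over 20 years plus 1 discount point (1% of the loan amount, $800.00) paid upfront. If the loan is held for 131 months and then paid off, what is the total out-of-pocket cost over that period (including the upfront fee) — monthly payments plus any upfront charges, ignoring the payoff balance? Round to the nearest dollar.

At 6.50% the monthly rate is 0.0054167, so the payment is 80,000 × 0.0054167 / (1 − 1.0054167^−240) = $596.46.
Total outlay = 131 × $596.46 + $800.00 = $78,936.26.

$78,936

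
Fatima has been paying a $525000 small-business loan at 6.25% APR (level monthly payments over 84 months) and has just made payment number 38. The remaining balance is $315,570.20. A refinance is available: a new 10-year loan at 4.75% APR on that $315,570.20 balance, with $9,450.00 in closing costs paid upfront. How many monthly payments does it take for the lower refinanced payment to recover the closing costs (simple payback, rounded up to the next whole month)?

Current payment = 525,000 × 6.25%/12 / (1 − (1+0.0052083)^−84) = $7,732.57.
Refinanced payment = 315,570.20 × 0.0039583 / (1 − (1+0.0039583)^−120) = $3,308.68.
Monthly savings = $7,732.57 − $3,308.68 = $4,423.89.
Break-even = $9,450.00 / $4,423.89 = 2.14 → 3 months.

3 months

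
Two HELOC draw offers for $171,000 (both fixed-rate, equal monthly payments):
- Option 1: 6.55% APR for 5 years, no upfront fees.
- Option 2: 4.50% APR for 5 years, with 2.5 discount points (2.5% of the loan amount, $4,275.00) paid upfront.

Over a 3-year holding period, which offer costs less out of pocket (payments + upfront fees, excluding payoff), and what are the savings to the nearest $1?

Option 2 by $1,552

Option 1: at 6.55% the monthly rate is 0.0054583, so the payment is 171,000 × 0.0054583 / (1 − 1.0054583^−60) = $3,349.82.
Option 2: monthly rate = 4.5%/12 = 0.0037500; payment = 171,000 × 0.0037500 / (1 − (1+0.0037500)^−60) = $3,187.96.
Over 36 months: Option 1 costs 36 × $3,349.82 = $120,593.52; Option 2 costs 36 × $3,187.96 + $4,275.00 = $119,041.56.
Option 2 is cheaper by $120,593.52 − $119,041.56 = $1,551.96.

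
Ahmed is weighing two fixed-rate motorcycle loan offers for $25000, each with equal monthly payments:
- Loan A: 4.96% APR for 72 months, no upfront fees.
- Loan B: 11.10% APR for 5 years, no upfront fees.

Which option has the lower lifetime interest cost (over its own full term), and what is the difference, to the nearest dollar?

Loan A by $3,733

Loan A: at 4.96% the monthly rate is 0.0041333, so the payment is 25,000 × 0.0041333 / (1 − 1.0041333^−72) = $402.16.
Total interest on Loan A = 72 × $402.16 − $25,000 = $3,955.52.
Loan B: monthly rate = 11.1%/12 = 0.0092500; payment = 25,000 × 0.0092500 / (1 − (1+0.0092500)^−60) = $544.81.
Total interest on Loan B = 60 × $544.81 − $25,000 = $7,688.60.
Loan A is lower by $3,733.08.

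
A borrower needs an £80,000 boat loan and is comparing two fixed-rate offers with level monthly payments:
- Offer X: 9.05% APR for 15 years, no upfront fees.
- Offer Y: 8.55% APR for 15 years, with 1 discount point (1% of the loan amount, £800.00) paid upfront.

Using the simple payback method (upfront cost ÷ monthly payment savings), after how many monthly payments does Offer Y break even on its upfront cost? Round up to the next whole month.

34 months

Offer X: monthly rate = 9.05%/12 = 0.0075417; payment = 80,000 × 0.0075417 / (1 − (1+0.0075417)^−180) = £813.79.
Offer Y: at 8.55% the monthly rate is 0.0071250, so the payment is 80,000 × 0.0071250 / (1 − 1.0071250^−180) = £790.14.
Monthly savings = £813.79 − £790.14 = £23.65.
Break-even = £800.00 / £23.65 = 33.83 → 34 months.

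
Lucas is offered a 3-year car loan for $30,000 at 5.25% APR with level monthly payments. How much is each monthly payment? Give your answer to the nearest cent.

Monthly rate = 5.25%/12 = 0.0043750; payment = 30,000 × 0.0043750 / (1 − (1+0.0043750)^−36) = $902.50.

$902.50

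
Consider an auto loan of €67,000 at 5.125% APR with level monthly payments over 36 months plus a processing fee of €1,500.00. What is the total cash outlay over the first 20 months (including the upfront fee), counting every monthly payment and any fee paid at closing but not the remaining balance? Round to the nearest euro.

€41,736

Monthly rate = 5.125%/12 = 0.0042708; payment = 67,000 × 0.0042708 / (1 − (1+0.0042708)^−36) = €2,011.81.
Total outlay = 20 × €2,011.81 + €1,500.00 = €41,736.20.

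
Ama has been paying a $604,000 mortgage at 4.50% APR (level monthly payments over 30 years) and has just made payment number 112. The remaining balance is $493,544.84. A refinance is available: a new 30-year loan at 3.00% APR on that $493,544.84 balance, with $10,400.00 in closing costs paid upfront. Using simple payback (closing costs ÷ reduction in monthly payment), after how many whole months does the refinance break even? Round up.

Current payment = 604,000 × 4.5%/12 / (1 − (1+0.0037500)^−360) = $3,060.38.
Refinanced payment = 493,544.84 × 0.0025000 / (1 − (1+0.0025000)^−360) = $2,080.80.
Monthly savings = $3,060.38 − $2,080.80 = $979.58.
Break-even = $10,400.00 / $979.58 = 10.62 → 11 months.

11 months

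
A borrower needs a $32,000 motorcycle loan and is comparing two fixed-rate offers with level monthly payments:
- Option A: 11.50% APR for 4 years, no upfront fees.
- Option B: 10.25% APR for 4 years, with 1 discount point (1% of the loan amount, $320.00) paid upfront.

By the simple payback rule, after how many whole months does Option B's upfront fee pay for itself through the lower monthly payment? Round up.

Option A: at 11.50% the monthly rate is 0.0095833, so the payment is 32,000 × 0.0095833 / (1 − 1.0095833^−48) = $834.85.
Option B: monthly rate = 10.25%/12 = 0.0085417; payment = 32,000 × 0.0085417 / (1 − (1+0.0085417)^−48) = $815.45.
Monthly savings = $834.85 − $815.45 = $19.40.
Break-even = $320.00 / $19.40 = 16.49 → 17 months.

17 months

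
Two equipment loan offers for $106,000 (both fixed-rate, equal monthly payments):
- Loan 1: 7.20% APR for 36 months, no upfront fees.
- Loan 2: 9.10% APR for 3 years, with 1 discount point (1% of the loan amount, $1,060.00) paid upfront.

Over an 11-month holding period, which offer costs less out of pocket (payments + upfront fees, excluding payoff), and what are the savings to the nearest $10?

Loan 1 by $2,080

Loan 1: monthly rate = 7.2%/12 = 0.0060000; payment = 106,000 × 0.0060000 / (1 − (1+0.0060000)^−36) = $3,282.67.
Loan 2: at 9.10% the monthly rate is 0.0075833, so the payment is 106,000 × 0.0075833 / (1 − 1.0075833^−36) = $3,375.71.
Over 11 months: Loan 1 costs 11 × $3,282.67 = $36,109.37; Loan 2 costs 11 × $3,375.71 + $1,060.00 = $38,192.81.
Loan 1 is cheaper by $38,192.81 − $36,109.37 = $2,083.44.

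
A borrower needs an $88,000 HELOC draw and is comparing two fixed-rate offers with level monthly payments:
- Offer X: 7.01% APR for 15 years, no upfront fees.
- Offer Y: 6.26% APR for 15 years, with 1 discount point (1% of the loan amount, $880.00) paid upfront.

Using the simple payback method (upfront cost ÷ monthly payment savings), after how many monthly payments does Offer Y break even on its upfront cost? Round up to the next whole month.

Offer X: monthly rate = 7.01%/12 = 0.0058417; payment = 88,000 × 0.0058417 / (1 − (1+0.0058417)^−180) = $791.46.
Offer Y: at 6.26% the monthly rate is 0.0052167, so the payment is 88,000 × 0.0052167 / (1 − 1.0052167^−180) = $755.01.
Monthly savings = $791.46 − $755.01 = $36.45.
Break-even = $880.00 / $36.45 = 24.14 → 25 months.

25 months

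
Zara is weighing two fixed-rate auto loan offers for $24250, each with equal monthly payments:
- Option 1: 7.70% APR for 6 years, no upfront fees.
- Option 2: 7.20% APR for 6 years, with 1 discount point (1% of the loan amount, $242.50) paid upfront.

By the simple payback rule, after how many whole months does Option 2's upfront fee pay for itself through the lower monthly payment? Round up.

42 months

Option 1: monthly rate = 7.7%/12 = 0.0064167; payment = 24,250 × 0.0064167 / (1 − (1+0.0064167)^−72) = $421.64.
Option 2: at 7.20% the monthly rate is 0.0060000, so the payment is 24,250 × 0.0060000 / (1 − 1.0060000^−72) = $415.77.
Monthly savings = $421.64 − $415.77 = $5.87.
Break-even = $242.50 / $5.87 = 41.31 → 42 months.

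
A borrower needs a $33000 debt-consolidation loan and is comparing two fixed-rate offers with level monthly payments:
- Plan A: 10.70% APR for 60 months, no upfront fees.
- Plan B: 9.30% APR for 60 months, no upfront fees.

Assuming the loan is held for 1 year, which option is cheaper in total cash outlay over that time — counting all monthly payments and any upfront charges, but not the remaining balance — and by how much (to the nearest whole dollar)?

Plan B by $273

Plan A: at 10.70% the monthly rate is 0.0089167, so the payment is 33,000 × 0.0089167 / (1 − 1.0089167^−60) = $712.57.
Plan B: monthly rate = 9.3%/12 = 0.0077500; payment = 33,000 × 0.0077500 / (1 − (1+0.0077500)^−60) = $689.84.
Over 12 months: Plan A costs 12 × $712.57 = $8,550.84; Plan B costs 12 × $689.84 = $8,278.08.
Plan B is cheaper by $8,550.84 − $8,278.08 = $272.76.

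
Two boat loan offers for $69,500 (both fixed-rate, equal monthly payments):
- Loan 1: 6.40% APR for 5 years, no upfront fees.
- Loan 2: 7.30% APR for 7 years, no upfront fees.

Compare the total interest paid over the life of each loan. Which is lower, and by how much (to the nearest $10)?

Loan 1: at 6.40% the monthly rate is 0.0053333, so the payment is 69,500 × 0.0053333 / (1 − 1.0053333^−60) = $1,356.59.
Total interest on Loan 1 = 60 × $1,356.59 − $69,500 = $11,895.40.
Loan 2: monthly rate = 7.3%/12 = 0.0060833; payment = 69,500 × 0.0060833 / (1 − (1+0.0060833)^−84) = $1,059.16.
Total interest on Loan 2 = 84 × $1,059.16 − $69,500 = $19,469.44.
Loan 1 is lower by $7,574.04.

Loan 1 by $7,570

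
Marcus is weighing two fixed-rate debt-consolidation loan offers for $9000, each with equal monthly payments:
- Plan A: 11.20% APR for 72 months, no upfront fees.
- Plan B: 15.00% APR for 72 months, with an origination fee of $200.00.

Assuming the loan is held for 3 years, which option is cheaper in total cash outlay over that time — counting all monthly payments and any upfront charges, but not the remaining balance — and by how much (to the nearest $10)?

Plan A: at 11.20% the monthly rate is 0.0093333, so the payment is 9,000 × 0.0093333 / (1 − 1.0093333^−72) = $172.23.
Plan B: at 15.00% the monthly rate is 0.0125000, so the payment is 9,000 × 0.0125000 / (1 − 1.0125000^−72) = $190.31.
Over 36 months: Plan A costs 36 × $172.23 = $6,200.28; Plan B costs 36 × $190.31 + $200.00 = $7,051.16.
Plan A is cheaper by $7,051.16 − $6,200.28 = $850.88.

Plan A by $850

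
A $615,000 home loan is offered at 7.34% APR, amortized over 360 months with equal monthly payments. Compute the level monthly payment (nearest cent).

$4,232.99

Monthly rate = 7.34%/12 = 0.0061167; payment = 615,000 × 0.0061167 / (1 − (1+0.0061167)^−360) = $4,232.99.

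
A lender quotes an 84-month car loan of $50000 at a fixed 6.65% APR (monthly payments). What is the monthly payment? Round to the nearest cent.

At 6.65% the monthly rate is 0.0055417, so the payment is 50,000 × 0.0055417 / (1 − 1.0055417^−84) = $746.11.

$746.11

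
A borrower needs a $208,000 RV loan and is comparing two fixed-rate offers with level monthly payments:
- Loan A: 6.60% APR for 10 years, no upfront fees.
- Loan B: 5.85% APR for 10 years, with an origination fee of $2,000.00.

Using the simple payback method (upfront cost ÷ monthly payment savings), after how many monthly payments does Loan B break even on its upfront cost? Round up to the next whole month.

Loan A: monthly rate = 6.6%/12 = 0.0055000; payment = 208,000 × 0.0055000 / (1 − (1+0.0055000)^−120) = $2,372.39.
Loan B: at 5.85% the monthly rate is 0.0048750, so the payment is 208,000 × 0.0048750 / (1 − 1.0048750^−120) = $2,293.59.
Monthly savings = $2,372.39 − $2,293.59 = $78.80.
Break-even = $2,000.00 / $78.80 = 25.38 → 26 months.

26 months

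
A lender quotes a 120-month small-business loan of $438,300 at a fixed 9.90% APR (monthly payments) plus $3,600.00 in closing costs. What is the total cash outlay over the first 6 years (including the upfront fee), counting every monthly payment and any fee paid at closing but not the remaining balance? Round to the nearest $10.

At 9.90% the monthly rate is 0.0082500, so the payment is 438,300 × 0.0082500 / (1 − 1.0082500^−120) = $5,767.92.
Total outlay = 72 × $5,767.92 + $3,600.00 = $418,890.24.

$418,890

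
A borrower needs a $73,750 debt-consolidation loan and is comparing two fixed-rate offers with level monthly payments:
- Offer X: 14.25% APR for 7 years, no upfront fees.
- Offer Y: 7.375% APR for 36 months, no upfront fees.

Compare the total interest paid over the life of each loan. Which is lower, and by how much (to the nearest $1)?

Offer X: monthly rate = 14.25%/12 = 0.0118750; payment = 73,750 × 0.0118750 / (1 − (1+0.0118750)^−84) = $1,392.28.
Total interest on Offer X = 84 × $1,392.28 − $73,750 = $43,201.52.
Offer Y: monthly rate = 7.375%/12 = 0.0061458; payment = 73,750 × 0.0061458 / (1 − (1+0.0061458)^−36) = $2,289.85.
Total interest on Offer Y = 36 × $2,289.85 − $73,750 = $8,684.60.
Offer Y is lower by $34,516.92.

Offer Y by $34,517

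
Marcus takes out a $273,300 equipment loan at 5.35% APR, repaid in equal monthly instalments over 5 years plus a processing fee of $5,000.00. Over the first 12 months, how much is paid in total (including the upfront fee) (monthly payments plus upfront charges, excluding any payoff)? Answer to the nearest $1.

$67,417

At 5.35% the monthly rate is 0.0044583, so the payment is 273,300 × 0.0044583 / (1 − 1.0044583^−60) = $5,201.45.
Total outlay = 12 × $5,201.45 + $5,000.00 = $67,417.40.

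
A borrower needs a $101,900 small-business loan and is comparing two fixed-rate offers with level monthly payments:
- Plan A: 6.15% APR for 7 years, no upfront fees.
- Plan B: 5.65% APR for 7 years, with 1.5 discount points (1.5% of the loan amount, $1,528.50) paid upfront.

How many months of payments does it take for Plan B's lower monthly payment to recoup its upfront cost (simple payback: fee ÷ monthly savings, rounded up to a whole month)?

63 months

Plan A: monthly rate = 6.15%/12 = 0.0051250; payment = 101,900 × 0.0051250 / (1 − (1+0.0051250)^−84) = $1,495.95.
Plan B: at 5.65% the monthly rate is 0.0047083, so the payment is 101,900 × 0.0047083 / (1 − 1.0047083^−84) = $1,471.57.
Monthly savings = $1,495.95 − $1,471.57 = $24.38.
Break-even = $1,528.50 / $24.38 = 62.69 → 63 months.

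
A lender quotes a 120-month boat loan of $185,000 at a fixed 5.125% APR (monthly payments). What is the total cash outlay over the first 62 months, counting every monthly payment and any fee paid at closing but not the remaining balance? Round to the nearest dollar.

Monthly rate = 5.125%/12 = 0.0042708; payment = 185,000 × 0.0042708 / (1 − (1+0.0042708)^−120) = $1,973.53.
Total outlay = 62 × $1,973.53 = $122,358.86.

$122,359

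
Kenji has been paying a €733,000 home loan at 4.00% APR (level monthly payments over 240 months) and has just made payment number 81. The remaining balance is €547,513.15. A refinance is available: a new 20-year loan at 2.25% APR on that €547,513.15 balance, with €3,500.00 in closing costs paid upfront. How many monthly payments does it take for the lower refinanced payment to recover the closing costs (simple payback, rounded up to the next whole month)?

Current payment = 733,000 × 4%/12 / (1 − (1+0.0033333)^−240) = €4,441.84.
Refinanced payment = 547,513.15 × 0.0018750 / (1 − (1+0.0018750)^−240) = €2,835.07.
Monthly savings = €4,441.84 − €2,835.07 = €1,606.77.
Break-even = €3,500.00 / €1,606.77 = 2.18 → 3 months.

3 months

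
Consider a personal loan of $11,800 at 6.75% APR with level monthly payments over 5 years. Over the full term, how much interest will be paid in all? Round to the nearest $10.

$2,140

Monthly rate = 6.75%/12 = 0.0056250; payment = 11,800 × 0.0056250 / (1 − (1+0.0056250)^−60) = $232.26.
Total paid = 60 × $232.26 = $13,935.60; interest = $13,935.60 − $11,800 = $2,135.60.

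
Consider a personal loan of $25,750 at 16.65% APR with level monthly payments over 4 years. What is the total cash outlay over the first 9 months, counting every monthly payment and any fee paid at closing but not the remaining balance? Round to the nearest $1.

$6,645

At 16.65% the monthly rate is 0.0138750, so the payment is 25,750 × 0.0138750 / (1 − 1.0138750^−48) = $738.36.
Total outlay = 9 × $738.36 = $6,645.24.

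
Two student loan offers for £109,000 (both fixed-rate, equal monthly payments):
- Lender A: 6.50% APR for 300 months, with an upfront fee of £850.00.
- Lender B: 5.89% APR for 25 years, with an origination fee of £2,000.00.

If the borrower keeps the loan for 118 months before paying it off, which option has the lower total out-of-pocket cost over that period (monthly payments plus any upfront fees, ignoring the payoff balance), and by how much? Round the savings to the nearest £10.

Lender B by £3,690

Lender A: at 6.50% the monthly rate is 0.0054167, so the payment is 109,000 × 0.0054167 / (1 − 1.0054167^−300) = £735.98.
Lender B: monthly rate = 5.89%/12 = 0.0049083; payment = 109,000 × 0.0049083 / (1 − (1+0.0049083)^−300) = £694.98.
Over 118 months: Lender A costs 118 × £735.98 + £850.00 = £87,695.64; Lender B costs 118 × £694.98 + £2,000.00 = £84,007.64.
Lender B is cheaper by £87,695.64 − £84,007.64 = £3,688.00.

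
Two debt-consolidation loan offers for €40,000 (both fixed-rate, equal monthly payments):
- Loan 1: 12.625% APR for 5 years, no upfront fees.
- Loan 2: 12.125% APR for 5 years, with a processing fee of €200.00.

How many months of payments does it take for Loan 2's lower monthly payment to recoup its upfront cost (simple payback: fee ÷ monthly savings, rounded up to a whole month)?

20 months

Loan 1: monthly rate = 12.625%/12 = 0.0105208; payment = 40,000 × 0.0105208 / (1 − (1+0.0105208)^−60) = €902.46.
Loan 2: at 12.125% the monthly rate is 0.0101042, so the payment is 40,000 × 0.0101042 / (1 − 1.0101042^−60) = €892.31.
Monthly savings = €902.46 − €892.31 = €10.15.
Break-even = €200.00 / €10.15 = 19.70 → 20 months.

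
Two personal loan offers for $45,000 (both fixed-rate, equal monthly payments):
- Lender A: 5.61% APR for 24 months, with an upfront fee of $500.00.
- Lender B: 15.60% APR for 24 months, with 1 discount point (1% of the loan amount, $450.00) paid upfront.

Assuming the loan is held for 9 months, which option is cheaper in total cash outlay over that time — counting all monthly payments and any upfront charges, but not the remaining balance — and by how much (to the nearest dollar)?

Lender A: monthly rate = 5.61%/12 = 0.0046750; payment = 45,000 × 0.0046750 / (1 − (1+0.0046750)^−24) = $1,986.53.
Lender B: monthly rate = 15.6%/12 = 0.0130000; payment = 45,000 × 0.0130000 / (1 − (1+0.0130000)^−24) = $2,194.75.
Over 9 months: Lender A costs 9 × $1,986.53 + $500.00 = $18,378.77; Lender B costs 9 × $2,194.75 + $450.00 = $20,202.75.
Lender A is cheaper by $20,202.75 − $18,378.77 = $1,823.98.

Lender A by $1,824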